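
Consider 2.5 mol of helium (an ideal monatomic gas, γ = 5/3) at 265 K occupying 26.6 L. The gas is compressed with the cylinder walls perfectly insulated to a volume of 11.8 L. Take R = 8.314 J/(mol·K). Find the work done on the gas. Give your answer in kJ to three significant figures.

W ≈ 5.94 kJ

Adiabatic: TV^(γ−1) = const with γ = 5/3.
T₂ = T₁ (V₁/V₂)^(γ−1) = 265 × (26.6/11.8)^0.667 = 265 × 1.719 = 455.6 K.
W_by = nCᵥ(T₁ − T₂) = (2.5)(12.47)(265 − 455.6) = -5942 J.
Work on gas = −W_by = 5942 J.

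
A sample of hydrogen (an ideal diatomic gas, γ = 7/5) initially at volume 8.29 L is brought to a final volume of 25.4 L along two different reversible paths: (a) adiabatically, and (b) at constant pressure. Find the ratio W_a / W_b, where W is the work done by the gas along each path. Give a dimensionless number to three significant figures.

Path (a) adiabatic: W = P₁V₁(1 − (V₁/V₂)^(γ−1))/(γ−1) → W_a/(P₁V₁) = 0.9025.
Path (b) isobaric: W = P₁(V₂ − V₁) → W_b/(P₁V₁) = 2.064.
W_a / W_b = 0.9025 / 2.064 = 0.4373.

W_a / W_b ≈ 0.437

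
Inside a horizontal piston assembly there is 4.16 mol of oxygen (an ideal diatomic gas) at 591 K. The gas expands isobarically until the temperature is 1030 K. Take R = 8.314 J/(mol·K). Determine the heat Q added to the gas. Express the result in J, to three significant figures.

Isobaric: W = nRΔT = (4.16)(8.314)(439) = 15183 J.
ΔU = nCᵥΔT with Cᵥ = 5R/2: ΔU = (4.16)(20.79)(439) = 37958 J.
Q = ΔU + W = 37958 + 15183 = 53142 J.

Q ≈ 53100 J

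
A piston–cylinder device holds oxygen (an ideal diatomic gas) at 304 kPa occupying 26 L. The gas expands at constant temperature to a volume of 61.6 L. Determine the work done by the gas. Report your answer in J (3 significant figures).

W ≈ 6820 J

Isothermal: W = nRT ln(V₂/V₁) = P₁V₁ ln(V₂/V₁).
P₁V₁ = (304 kPa)(26 L) = 7904 J.
W = 7904 × ln(61.6/26) = 7904 × 0.8626
W_by_gas = 6818 J.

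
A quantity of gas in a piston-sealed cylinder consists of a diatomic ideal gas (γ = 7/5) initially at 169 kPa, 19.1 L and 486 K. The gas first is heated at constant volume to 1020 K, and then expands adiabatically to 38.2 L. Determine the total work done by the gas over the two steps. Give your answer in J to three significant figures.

W_total ≈ 4100 J

Step 1 (isochoric): W = 0 (constant volume).
After step 1: P = 354.7 kPa (V unchanged).
Step 2 (adiabatic): W = (P₁V₁ − P₂V₂)/(γ−1) = (6775 − 5134)/0.4 = 4101 J.
W_total = 0 + 4101 = 4101 J.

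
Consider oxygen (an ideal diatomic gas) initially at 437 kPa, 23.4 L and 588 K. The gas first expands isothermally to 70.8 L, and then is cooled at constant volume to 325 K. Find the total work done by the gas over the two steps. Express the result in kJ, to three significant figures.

Step 1 (isothermal): W = P₁V₁ ln(V₂/V₁) = (10226) ln(70.8/23.4) = 11321 J.
Step 2 (isochoric): W = 0 (constant volume).
W_total = 11321 + 0 = 11321 J.

W_total ≈ 11.3 kJ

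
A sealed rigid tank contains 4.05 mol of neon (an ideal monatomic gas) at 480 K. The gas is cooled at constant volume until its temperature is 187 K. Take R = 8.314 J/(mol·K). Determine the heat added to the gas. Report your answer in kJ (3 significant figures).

Constant volume ⇒ W = 0, so Q = ΔU = nCᵥΔT with Cᵥ = 3R/2 = 12.47 J/(mol·K).
ΔU = (4.05)(12.47)(187 − 480) = -14799 J.

Q ≈ -14.8 kJ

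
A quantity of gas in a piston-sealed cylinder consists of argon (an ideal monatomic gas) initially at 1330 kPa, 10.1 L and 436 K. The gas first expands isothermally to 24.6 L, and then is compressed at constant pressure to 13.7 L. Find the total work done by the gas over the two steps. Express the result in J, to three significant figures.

W_total ≈ 6010 J

Step 1 (isothermal): W = P₁V₁ ln(V₂/V₁) = (13433) ln(24.6/10.1) = 11958 J.
After step 1: P = 546.1 kPa, V = 24.6 L, T = 436 K.
Step 2 (isobaric): W = PΔV = (546.1 kPa)(13.7 − 24.6 L) = -5952 J.
W_total = 11958 − 5952 = 6006 J.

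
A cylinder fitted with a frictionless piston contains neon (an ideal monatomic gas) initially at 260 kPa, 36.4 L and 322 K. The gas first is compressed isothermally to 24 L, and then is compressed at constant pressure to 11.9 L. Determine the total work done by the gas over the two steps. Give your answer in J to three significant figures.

W_total ≈ -8710 J

Step 1 (isothermal): W = P₁V₁ ln(V₂/V₁) = (9464) ln(24/36.4) = -3942 J.
After step 1: P = 394.3 kPa, V = 24 L, T = 322 K.
Step 2 (isobaric): W = PΔV = (394.3 kPa)(11.9 − 24 L) = -4771 J.
W_total = -3942 − 4771 = -8713 J.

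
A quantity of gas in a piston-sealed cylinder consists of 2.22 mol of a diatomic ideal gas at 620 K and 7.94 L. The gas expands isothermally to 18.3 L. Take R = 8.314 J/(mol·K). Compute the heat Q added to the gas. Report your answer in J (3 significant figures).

Q ≈ 9560 J

Isothermal ⇒ ΔU = 0, so Q = W = nRT ln(V₂/V₁).
Q = (2.22)(8.314)(620) ln(18.3/7.94) = 11443 × 0.835 = 9555 J.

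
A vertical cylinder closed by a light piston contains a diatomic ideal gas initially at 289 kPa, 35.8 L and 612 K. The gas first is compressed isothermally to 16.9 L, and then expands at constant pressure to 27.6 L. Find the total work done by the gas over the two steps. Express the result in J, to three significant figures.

W_total ≈ -1220 J

Step 1 (isothermal): W = P₁V₁ ln(V₂/V₁) = (10346) ln(16.9/35.8) = -7766 J.
After step 1: P = 612.2 kPa, V = 16.9 L, T = 612 K.
Step 2 (isobaric): W = PΔV = (612.2 kPa)(27.6 − 16.9 L) = 6551 J.
W_total = -7766 + 6551 = -1216 J.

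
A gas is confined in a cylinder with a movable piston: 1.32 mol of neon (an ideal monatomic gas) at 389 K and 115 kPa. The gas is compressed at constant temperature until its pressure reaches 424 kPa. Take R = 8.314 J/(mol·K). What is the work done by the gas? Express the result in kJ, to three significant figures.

Isothermal process: W = nRT ln(V₂/V₁) = nRT ln(P₁/P₂).
W = (1.32)(8.314)(389) × ln(115/424)
  = 4269 × ln(0.2712) = 4269 × -1.305
W_by_gas = -5570 J.

W ≈ -5.57 kJ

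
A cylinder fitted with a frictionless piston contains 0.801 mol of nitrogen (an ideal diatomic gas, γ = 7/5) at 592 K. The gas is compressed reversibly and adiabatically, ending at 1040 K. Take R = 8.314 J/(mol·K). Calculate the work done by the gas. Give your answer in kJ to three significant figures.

Adiabatic ⇒ Q = 0, so W_by = −ΔU = nCᵥ(T₁ − T₂).
Cᵥ = 5R/2 = 20.79 J/(mol·K).
W = (0.801)(20.79)(592 − 1040) = -7459 J.

W ≈ -7.46 kJ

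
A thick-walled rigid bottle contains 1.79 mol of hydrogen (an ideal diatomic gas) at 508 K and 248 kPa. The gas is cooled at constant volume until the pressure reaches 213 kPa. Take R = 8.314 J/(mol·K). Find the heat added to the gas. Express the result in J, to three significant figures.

Constant volume ⇒ W = 0, so Q = ΔU = nCᵥΔT with Cᵥ = 5R/2 = 20.79 J/(mol·K).
At constant V, T₂/T₁ = P₂/P₁ ⇒ ΔT = T₁(P₂/P₁ − 1) = 508·(213/248 − 1) = -71.69 K.
ΔU = (1.79)(20.79)(-71.69) = -2667 J.

Q ≈ -2670 J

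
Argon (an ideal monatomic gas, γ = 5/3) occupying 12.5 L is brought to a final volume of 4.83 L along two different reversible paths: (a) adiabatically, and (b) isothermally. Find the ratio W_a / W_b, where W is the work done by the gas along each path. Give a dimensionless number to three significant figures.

W_a / W_b ≈ 1.40

Path (a) adiabatic: W = P₁V₁(1 − (V₁/V₂)^(γ−1))/(γ−1) → W_a/(P₁V₁) = -1.327.
Path (b) isothermal: W = P₁V₁ ln(V₂/V₁) → W_b/(P₁V₁) = -0.9509.
W_a / W_b = -1.327 / -0.9509 = 1.396.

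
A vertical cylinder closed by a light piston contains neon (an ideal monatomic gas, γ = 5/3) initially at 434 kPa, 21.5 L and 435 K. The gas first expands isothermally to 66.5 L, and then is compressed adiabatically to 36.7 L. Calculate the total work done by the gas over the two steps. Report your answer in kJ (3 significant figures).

W_total ≈ 3.73 kJ

Step 1 (isothermal): W = P₁V₁ ln(V₂/V₁) = (9331) ln(66.5/21.5) = 10536 J.
After step 1: P = 140.3 kPa, V = 66.5 L, T = 435 K.
Step 2 (adiabatic): W = (P₁V₁ − P₂V₂)/(γ−1) = (9331 − 13869)/0.667 = -6806 J.
W_total = 10536 − 6806 = 3730 J.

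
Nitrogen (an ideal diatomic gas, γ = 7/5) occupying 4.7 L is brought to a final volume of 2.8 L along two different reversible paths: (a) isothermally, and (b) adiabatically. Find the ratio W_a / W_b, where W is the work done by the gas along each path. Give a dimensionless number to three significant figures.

Path (a) isothermal: W = P₁V₁ ln(V₂/V₁) → W_a/(P₁V₁) = -0.5179.
Path (b) adiabatic: W = P₁V₁(1 − (V₁/V₂)^(γ−1))/(γ−1) → W_b/(P₁V₁) = -0.5755.
W_a / W_b = -0.5179 / -0.5755 = 0.9.

W_a / W_b ≈ 0.900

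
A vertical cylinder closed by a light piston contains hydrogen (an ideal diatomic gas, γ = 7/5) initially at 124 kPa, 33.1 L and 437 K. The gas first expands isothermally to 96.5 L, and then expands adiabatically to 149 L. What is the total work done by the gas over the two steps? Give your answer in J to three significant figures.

W_total ≈ 6030 J

Step 1 (isothermal): W = P₁V₁ ln(V₂/V₁) = (4104) ln(96.5/33.1) = 4392 J.
After step 1: P = 42.53 kPa, V = 96.5 L, T = 437 K.
Step 2 (adiabatic): W = (P₁V₁ − P₂V₂)/(γ−1) = (4104 − 3450)/0.4 = 1637 J.
W_total = 4392 + 1637 = 6028 J.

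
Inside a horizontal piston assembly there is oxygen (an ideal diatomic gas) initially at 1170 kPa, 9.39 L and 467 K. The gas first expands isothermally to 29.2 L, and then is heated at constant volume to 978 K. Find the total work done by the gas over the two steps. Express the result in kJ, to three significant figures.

Step 1 (isothermal): W = P₁V₁ ln(V₂/V₁) = (10986) ln(29.2/9.39) = 12464 J.
Step 2 (isochoric): W = 0 (constant volume).
W_total = 12464 + 0 = 12464 J.

W_total ≈ 12.5 kJ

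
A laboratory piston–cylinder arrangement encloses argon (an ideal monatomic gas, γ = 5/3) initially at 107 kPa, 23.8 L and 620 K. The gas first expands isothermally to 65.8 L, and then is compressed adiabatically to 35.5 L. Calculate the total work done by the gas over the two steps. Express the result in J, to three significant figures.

W_total ≈ 646 J

Step 1 (isothermal): W = P₁V₁ ln(V₂/V₁) = (2547) ln(65.8/23.8) = 2590 J.
After step 1: P = 38.7 kPa, V = 65.8 L, T = 620 K.
Step 2 (adiabatic): W = (P₁V₁ − P₂V₂)/(γ−1) = (2547 − 3843)/0.667 = -1944 J.
W_total = 2590 − 1944 = 645.7 J.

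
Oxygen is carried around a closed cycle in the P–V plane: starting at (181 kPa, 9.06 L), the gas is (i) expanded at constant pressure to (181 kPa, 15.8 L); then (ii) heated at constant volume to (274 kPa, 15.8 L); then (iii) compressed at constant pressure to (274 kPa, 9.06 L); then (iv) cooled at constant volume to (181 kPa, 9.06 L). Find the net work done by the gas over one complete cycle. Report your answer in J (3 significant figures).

Constant-volume legs do no work.
W(i) = (181)(15.8 − 9.06) = 1220 J; W(iii) = (274)(9.06 − 15.8) = -1847 J.
W_net = 1220 − 1847 = -626.8 J (the counter-clockwise enclosed area).

W_net ≈ -627 J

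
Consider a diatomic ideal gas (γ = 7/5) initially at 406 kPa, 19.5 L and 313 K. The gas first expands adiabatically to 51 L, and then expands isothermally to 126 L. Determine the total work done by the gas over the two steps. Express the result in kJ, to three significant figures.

W_total ≈ 11.2 kJ

Step 1 (adiabatic): W = (P₁V₁ − P₂V₂)/(γ−1) = (7917 − 5389)/0.4 = 6319 J.
After step 1: P = 105.7 kPa, V = 51 L, T = 213.1 K.
Step 2 (isothermal): W = P₁V₁ ln(V₂/V₁) = (5389) ln(126/51) = 4875 J.
W_total = 6319 + 4875 = 11193 J.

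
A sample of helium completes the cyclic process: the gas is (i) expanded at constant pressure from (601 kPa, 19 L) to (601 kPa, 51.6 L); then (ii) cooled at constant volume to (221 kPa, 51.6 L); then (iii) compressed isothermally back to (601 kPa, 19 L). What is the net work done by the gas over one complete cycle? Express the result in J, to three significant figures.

Leg (i): W = PΔV = (601)(51.6 − 19) = 19593 J.
Leg (ii): W = 0.
Leg (iii): W = PᵢVᵢ ln(V_f/Vᵢ) = (11404) ln(19/51.6) = -11393 J.
W_net = 19593 − 11393 = 8199 J.

W_net ≈ 8200 J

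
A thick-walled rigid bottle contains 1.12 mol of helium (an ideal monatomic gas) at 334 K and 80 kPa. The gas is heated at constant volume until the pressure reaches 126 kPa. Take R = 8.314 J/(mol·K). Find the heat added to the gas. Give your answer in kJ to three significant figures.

Q ≈ 2.68 kJ

Constant volume ⇒ W = 0, so Q = ΔU = nCᵥΔT with Cᵥ = 3R/2 = 12.47 J/(mol·K).
At constant V, T₂/T₁ = P₂/P₁ ⇒ ΔT = T₁(P₂/P₁ − 1) = 334·(126/80 − 1) = 192 K.
ΔU = (1.12)(12.47)(192) = 2682 J.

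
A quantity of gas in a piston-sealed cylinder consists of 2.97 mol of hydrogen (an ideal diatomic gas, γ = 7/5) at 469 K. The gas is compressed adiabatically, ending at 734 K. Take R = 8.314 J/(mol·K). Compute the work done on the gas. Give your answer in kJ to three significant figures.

Adiabatic ⇒ Q = 0, so W_by = −ΔU = nCᵥ(T₁ − T₂).
Cᵥ = 5R/2 = 20.79 J/(mol·K).
W = (2.97)(20.79)(469 − 734) = -16359 J.
Work on gas = −W_by = 16359 J.

W ≈ 16.4 kJ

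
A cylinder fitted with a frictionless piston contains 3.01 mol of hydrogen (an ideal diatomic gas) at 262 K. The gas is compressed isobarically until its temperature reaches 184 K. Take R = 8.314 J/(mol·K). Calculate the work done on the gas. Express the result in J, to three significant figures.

W ≈ 1950 J

Isobaric: W = P ΔV = nR ΔT.
W = (3.01)(8.314)(184 − 262) = -1952 J.
Work on gas = −W_by = 1952 J.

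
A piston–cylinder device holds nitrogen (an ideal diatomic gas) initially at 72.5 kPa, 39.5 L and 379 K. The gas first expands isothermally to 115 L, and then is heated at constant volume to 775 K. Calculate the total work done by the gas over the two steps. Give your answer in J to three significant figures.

Step 1 (isothermal): W = P₁V₁ ln(V₂/V₁) = (2864) ln(115/39.5) = 3060 J.
Step 2 (isochoric): W = 0 (constant volume).
W_total = 3060 + 0 = 3060 J.

W_total ≈ 3060 J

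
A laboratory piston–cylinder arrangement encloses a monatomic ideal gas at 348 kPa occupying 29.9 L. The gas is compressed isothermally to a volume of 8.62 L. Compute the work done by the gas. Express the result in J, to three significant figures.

Isothermal: W = nRT ln(V₂/V₁) = P₁V₁ ln(V₂/V₁).
P₁V₁ = (348 kPa)(29.9 L) = 10405 J.
W = 10405 × ln(8.62/29.9) = 10405 × -1.244
W_by_gas = -12942 J.

W ≈ -12900 J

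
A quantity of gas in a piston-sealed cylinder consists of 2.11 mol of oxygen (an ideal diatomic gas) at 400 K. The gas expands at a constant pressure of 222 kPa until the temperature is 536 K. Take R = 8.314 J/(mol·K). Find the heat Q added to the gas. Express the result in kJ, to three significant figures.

Q ≈ 8.35 kJ

Isobaric: W = nRΔT = (2.11)(8.314)(136) = 2386 J.
ΔU = nCᵥΔT with Cᵥ = 5R/2: ΔU = (2.11)(20.79)(136) = 5964 J.
Q = ΔU + W = 5964 + 2386 = 8350 J.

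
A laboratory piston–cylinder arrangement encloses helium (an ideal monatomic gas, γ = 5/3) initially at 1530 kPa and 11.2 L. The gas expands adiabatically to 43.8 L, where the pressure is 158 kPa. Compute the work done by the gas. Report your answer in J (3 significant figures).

W ≈ 15300 J

Adiabatic: W = (P₁V₁ − P₂V₂)/(γ − 1) with γ = 5/3.
P₁V₁ = 17136 J, P₂V₂ = 6920 J.
W = (17136 − 6920) / 0.6667 = 15323 J.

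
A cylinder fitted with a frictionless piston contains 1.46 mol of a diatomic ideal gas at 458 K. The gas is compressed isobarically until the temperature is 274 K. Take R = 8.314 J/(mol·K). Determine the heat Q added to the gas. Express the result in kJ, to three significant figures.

Q ≈ -7.82 kJ

Isobaric: W = nRΔT = (1.46)(8.314)(-184) = -2233 J.
ΔU = nCᵥΔT with Cᵥ = 5R/2: ΔU = (1.46)(20.79)(-184) = -5584 J.
Q = ΔU + W = -5584 − 2233 = -7817 J.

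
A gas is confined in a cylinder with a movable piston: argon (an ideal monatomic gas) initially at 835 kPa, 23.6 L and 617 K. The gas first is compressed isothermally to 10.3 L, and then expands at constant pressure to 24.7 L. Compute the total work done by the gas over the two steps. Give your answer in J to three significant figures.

Step 1 (isothermal): W = P₁V₁ ln(V₂/V₁) = (19706) ln(10.3/23.6) = -16338 J.
After step 1: P = 1913 kPa, V = 10.3 L, T = 617 K.
Step 2 (isobaric): W = PΔV = (1913 kPa)(24.7 − 10.3 L) = 27550 J.
W_total = -16338 + 27550 = 11212 J.

W_total ≈ 11200 J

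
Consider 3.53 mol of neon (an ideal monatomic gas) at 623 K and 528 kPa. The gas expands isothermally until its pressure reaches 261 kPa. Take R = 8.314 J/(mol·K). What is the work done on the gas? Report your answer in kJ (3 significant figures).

W ≈ -12.9 kJ

Isothermal process: W = nRT ln(V₂/V₁) = nRT ln(P₁/P₂).
W = (3.53)(8.314)(623) × ln(528/261)
  = 18284 × ln(2.023) = 18284 × 0.7046
W_by_gas = 12883 J; work on gas = −W_by = -12883 J.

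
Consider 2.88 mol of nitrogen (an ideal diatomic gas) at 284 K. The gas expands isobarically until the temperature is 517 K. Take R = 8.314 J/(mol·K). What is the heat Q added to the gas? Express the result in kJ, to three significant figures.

Isobaric: W = nRΔT = (2.88)(8.314)(233) = 5579 J.
ΔU = nCᵥΔT with Cᵥ = 5R/2: ΔU = (2.88)(20.79)(233) = 13948 J.
Q = ΔU + W = 13948 + 5579 = 19527 J.

Q ≈ 19.5 kJ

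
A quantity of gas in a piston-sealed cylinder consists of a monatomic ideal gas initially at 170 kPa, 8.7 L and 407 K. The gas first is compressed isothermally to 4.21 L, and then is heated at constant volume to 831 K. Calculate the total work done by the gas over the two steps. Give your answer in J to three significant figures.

W_total ≈ -1070 J

Step 1 (isothermal): W = P₁V₁ ln(V₂/V₁) = (1479) ln(4.21/8.7) = -1074 J.
Step 2 (isochoric): W = 0 (constant volume).
W_total = -1074 + 0 = -1074 J.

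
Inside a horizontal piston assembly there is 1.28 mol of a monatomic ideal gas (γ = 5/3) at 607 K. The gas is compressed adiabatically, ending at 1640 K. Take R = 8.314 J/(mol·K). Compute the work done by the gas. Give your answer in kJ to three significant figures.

W ≈ -16.5 kJ

Adiabatic ⇒ Q = 0, so W_by = −ΔU = nCᵥ(T₁ − T₂).
Cᵥ = 3R/2 = 12.47 J/(mol·K).
W = (1.28)(12.47)(607 − 1640) = -16490 J.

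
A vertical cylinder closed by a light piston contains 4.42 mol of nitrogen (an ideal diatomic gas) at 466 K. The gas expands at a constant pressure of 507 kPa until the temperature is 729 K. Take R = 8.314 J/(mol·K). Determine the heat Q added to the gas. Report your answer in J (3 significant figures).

Q ≈ 33800 J

Isobaric: W = nRΔT = (4.42)(8.314)(263) = 9665 J.
ΔU = nCᵥΔT with Cᵥ = 5R/2: ΔU = (4.42)(20.79)(263) = 24162 J.
Q = ΔU + W = 24162 + 9665 = 33826 J.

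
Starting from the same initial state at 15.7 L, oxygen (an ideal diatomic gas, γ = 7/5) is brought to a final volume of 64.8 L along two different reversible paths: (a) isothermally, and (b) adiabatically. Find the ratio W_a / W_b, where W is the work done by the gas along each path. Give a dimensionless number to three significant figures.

W_a / W_b ≈ 1.31

Path (a) isothermal: W = P₁V₁ ln(V₂/V₁) → W_a/(P₁V₁) = 1.418.
Path (b) adiabatic: W = P₁V₁(1 − (V₁/V₂)^(γ−1))/(γ−1) → W_b/(P₁V₁) = 1.082.
W_a / W_b = 1.418 / 1.082 = 1.31.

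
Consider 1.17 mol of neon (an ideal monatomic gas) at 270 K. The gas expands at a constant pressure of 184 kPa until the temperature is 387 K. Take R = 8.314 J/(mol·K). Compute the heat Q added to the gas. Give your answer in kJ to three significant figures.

Q ≈ 2.85 kJ

Isobaric: W = nRΔT = (1.17)(8.314)(117) = 1138 J.
ΔU = nCᵥΔT with Cᵥ = 3R/2: ΔU = (1.17)(12.47)(117) = 1707 J.
Q = ΔU + W = 1707 + 1138 = 2845 J.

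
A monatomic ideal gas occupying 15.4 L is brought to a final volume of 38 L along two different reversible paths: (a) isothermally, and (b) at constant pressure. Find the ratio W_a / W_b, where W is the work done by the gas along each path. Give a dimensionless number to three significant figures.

W_a / W_b ≈ 0.615

Path (a) isothermal: W = P₁V₁ ln(V₂/V₁) → W_a/(P₁V₁) = 0.9032.
Path (b) isobaric: W = P₁(V₂ − V₁) → W_b/(P₁V₁) = 1.468.
W_a / W_b = 0.9032 / 1.468 = 0.6155.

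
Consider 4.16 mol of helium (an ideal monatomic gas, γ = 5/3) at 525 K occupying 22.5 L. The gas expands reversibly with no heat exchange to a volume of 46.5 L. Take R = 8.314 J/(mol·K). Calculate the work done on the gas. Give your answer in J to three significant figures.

W ≈ -10400 J

Adiabatic: TV^(γ−1) = const with γ = 5/3.
T₂ = T₁ (V₁/V₂)^(γ−1) = 525 × (22.5/46.5)^0.667 = 525 × 0.6163 = 323.6 K.
W_by = nCᵥ(T₁ − T₂) = (4.16)(12.47)(525 − 323.6) = 10450 J.
Work on gas = −W_by = -10450 J.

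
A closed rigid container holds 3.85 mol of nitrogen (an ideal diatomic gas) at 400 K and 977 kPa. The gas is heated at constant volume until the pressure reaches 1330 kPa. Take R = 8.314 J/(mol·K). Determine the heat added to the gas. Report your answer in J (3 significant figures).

Constant volume ⇒ W = 0, so Q = ΔU = nCᵥΔT with Cᵥ = 5R/2 = 20.79 J/(mol·K).
At constant V, T₂/T₁ = P₂/P₁ ⇒ ΔT = T₁(P₂/P₁ − 1) = 400·(1330/977 − 1) = 144.5 K.
ΔU = (3.85)(20.79)(144.5) = 11565 J.

Q ≈ 11600 J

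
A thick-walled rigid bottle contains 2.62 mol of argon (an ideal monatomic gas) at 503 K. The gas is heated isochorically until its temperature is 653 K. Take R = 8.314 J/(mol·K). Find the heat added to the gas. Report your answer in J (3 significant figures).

Q ≈ 4900 J

Constant volume ⇒ W = 0, so Q = ΔU = nCᵥΔT with Cᵥ = 3R/2 = 12.47 J/(mol·K).
ΔU = (2.62)(12.47)(653 − 503) = 4901 J.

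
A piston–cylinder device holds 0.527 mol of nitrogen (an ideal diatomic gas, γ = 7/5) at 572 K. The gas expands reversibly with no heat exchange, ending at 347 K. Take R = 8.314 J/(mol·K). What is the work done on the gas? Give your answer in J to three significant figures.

W ≈ -2460 J

Adiabatic ⇒ Q = 0, so W_by = −ΔU = nCᵥ(T₁ − T₂).
Cᵥ = 5R/2 = 20.79 J/(mol·K).
W = (0.527)(20.79)(572 − 347) = 2465 J.
Work on gas = −W_by = -2465 J.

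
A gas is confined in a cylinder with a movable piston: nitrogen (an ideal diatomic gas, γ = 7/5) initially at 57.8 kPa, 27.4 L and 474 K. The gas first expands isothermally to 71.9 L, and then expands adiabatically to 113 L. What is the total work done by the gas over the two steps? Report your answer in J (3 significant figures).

Step 1 (isothermal): W = P₁V₁ ln(V₂/V₁) = (1584) ln(71.9/27.4) = 1528 J.
After step 1: P = 22.03 kPa, V = 71.9 L, T = 474 K.
Step 2 (adiabatic): W = (P₁V₁ − P₂V₂)/(γ−1) = (1584 − 1322)/0.4 = 655 J.
W_total = 1528 + 655 = 2183 J.

W_total ≈ 2180 J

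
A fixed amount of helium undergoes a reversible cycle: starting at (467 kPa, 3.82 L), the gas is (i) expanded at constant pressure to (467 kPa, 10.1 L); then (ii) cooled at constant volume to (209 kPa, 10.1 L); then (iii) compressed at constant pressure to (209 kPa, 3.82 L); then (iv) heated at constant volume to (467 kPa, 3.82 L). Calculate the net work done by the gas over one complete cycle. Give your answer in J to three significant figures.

Constant-volume legs do no work.
W(i) = (467)(10.1 − 3.82) = 2933 J; W(iii) = (209)(3.82 − 10.1) = -1313 J.
W_net = 2933 − 1313 = 1620 J (the clockwise enclosed area).

W_net ≈ 1620 J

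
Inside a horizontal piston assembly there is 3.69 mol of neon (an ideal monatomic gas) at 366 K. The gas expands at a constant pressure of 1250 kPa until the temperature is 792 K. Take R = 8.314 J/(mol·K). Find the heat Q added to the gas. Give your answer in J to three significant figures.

Q ≈ 32700 J

Isobaric: W = nRΔT = (3.69)(8.314)(426) = 13069 J.
ΔU = nCᵥΔT with Cᵥ = 3R/2: ΔU = (3.69)(12.47)(426) = 19604 J.
Q = ΔU + W = 19604 + 13069 = 32673 J.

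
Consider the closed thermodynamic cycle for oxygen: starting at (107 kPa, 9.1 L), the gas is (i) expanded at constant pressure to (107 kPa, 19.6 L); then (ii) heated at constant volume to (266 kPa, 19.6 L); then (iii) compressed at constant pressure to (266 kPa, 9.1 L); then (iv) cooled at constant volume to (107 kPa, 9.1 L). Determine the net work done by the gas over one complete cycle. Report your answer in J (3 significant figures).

W_net ≈ -1670 J

Constant-volume legs do no work.
W(i) = (107)(19.6 − 9.1) = 1124 J; W(iii) = (266)(9.1 − 19.6) = -2793 J.
W_net = 1124 − 2793 = -1670 J (the counter-clockwise enclosed area).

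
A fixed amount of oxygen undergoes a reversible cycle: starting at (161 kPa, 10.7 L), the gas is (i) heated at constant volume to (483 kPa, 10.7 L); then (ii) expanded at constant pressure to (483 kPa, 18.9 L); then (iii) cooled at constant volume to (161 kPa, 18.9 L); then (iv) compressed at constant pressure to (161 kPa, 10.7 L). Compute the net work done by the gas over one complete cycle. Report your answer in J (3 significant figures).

W_net ≈ 2640 J

Constant-volume legs do no work.
W(ii) = (483)(18.9 − 10.7) = 3961 J; W(iv) = (161)(10.7 − 18.9) = -1320 J.
W_net = 3961 − 1320 = 2640 J (the clockwise enclosed area).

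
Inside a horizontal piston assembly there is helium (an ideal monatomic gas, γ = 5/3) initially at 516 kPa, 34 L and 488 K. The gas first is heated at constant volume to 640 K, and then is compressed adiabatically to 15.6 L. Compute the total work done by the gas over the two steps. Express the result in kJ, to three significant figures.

Step 1 (isochoric): W = 0 (constant volume).
After step 1: P = 676.7 kPa (V unchanged).
Step 2 (adiabatic): W = (P₁V₁ − P₂V₂)/(γ−1) = (23009 − 38677)/0.667 = -23503 J.
W_total = 0 − 23503 = -23503 J.

W_total ≈ -23.5 kJ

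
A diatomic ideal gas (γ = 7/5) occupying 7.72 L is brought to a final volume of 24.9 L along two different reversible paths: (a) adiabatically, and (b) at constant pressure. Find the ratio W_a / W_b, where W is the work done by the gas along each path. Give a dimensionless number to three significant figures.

W_a / W_b ≈ 0.420

Path (a) adiabatic: W = P₁V₁(1 − (V₁/V₂)^(γ−1))/(γ−1) → W_a/(P₁V₁) = 0.935.
Path (b) isobaric: W = P₁(V₂ − V₁) → W_b/(P₁V₁) = 2.225.
W_a / W_b = 0.935 / 2.225 = 0.4202.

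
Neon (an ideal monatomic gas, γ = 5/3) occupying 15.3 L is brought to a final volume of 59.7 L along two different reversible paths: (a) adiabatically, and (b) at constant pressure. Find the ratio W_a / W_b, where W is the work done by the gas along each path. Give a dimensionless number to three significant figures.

W_a / W_b ≈ 0.308

Path (a) adiabatic: W = P₁V₁(1 − (V₁/V₂)^(γ−1))/(γ−1) → W_a/(P₁V₁) = 0.8948.
Path (b) isobaric: W = P₁(V₂ − V₁) → W_b/(P₁V₁) = 2.902.
W_a / W_b = 0.8948 / 2.902 = 0.3083.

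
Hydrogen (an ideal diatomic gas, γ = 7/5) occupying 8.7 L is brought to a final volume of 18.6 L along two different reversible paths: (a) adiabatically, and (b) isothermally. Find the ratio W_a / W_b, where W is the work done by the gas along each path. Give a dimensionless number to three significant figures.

Path (a) adiabatic: W = P₁V₁(1 − (V₁/V₂)^(γ−1))/(γ−1) → W_a/(P₁V₁) = 0.6552.
Path (b) isothermal: W = P₁V₁ ln(V₂/V₁) → W_b/(P₁V₁) = 0.7598.
W_a / W_b = 0.6552 / 0.7598 = 0.8623.

W_a / W_b ≈ 0.862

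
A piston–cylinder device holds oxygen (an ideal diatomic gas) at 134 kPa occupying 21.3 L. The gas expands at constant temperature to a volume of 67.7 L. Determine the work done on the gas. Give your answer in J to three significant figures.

W ≈ -3300 J

Isothermal: W = nRT ln(V₂/V₁) = P₁V₁ ln(V₂/V₁).
P₁V₁ = (134 kPa)(21.3 L) = 2854 J.
W = 2854 × ln(67.7/21.3) = 2854 × 1.156
W_by_gas = 3301 J; work on gas = −W_by = -3301 J.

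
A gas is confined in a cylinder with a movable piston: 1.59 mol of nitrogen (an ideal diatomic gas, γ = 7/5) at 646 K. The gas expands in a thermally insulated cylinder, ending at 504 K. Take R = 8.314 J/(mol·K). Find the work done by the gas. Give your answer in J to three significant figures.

W ≈ 4690 J

Adiabatic ⇒ Q = 0, so W_by = −ΔU = nCᵥ(T₁ − T₂).
Cᵥ = 5R/2 = 20.79 J/(mol·K).
W = (1.59)(20.79)(646 − 504) = 4693 J.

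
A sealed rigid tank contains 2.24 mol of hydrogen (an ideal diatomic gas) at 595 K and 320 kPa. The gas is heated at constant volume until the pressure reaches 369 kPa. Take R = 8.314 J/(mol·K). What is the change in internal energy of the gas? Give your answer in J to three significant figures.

ΔU ≈ 4240 J

Constant volume ⇒ W = 0, so Q = ΔU = nCᵥΔT with Cᵥ = 5R/2 = 20.79 J/(mol·K).
At constant V, T₂/T₁ = P₂/P₁ ⇒ ΔT = T₁(P₂/P₁ − 1) = 595·(369/320 − 1) = 91.11 K.
ΔU = (2.24)(20.79)(91.11) = 4242 J.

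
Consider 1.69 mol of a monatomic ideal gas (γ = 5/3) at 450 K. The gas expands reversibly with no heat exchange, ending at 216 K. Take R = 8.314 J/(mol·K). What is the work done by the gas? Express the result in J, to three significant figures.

Adiabatic ⇒ Q = 0, so W_by = −ΔU = nCᵥ(T₁ − T₂).
Cᵥ = 3R/2 = 12.47 J/(mol·K).
W = (1.69)(12.47)(450 − 216) = 4932 J.

W ≈ 4930 J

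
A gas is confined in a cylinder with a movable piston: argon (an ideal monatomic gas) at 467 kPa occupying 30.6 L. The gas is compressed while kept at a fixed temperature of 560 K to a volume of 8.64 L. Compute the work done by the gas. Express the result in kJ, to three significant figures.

Isothermal: W = nRT ln(V₂/V₁) = P₁V₁ ln(V₂/V₁).
P₁V₁ = (467 kPa)(30.6 L) = 14290 J.
W = 14290 × ln(8.64/30.6) = 14290 × -1.265
W_by_gas = -18071 J.

W ≈ -18.1 kJ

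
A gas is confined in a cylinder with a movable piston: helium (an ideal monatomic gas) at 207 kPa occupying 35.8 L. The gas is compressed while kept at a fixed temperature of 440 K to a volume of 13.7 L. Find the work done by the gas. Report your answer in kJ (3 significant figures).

Isothermal: W = nRT ln(V₂/V₁) = P₁V₁ ln(V₂/V₁).
P₁V₁ = (207 kPa)(35.8 L) = 7411 J.
W = 7411 × ln(13.7/35.8) = 7411 × -0.9606
W_by_gas = -7118 J.

W ≈ -7.12 kJ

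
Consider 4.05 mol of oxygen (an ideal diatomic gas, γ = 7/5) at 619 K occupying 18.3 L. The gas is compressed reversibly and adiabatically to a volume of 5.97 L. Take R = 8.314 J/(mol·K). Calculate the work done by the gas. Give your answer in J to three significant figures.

Adiabatic: TV^(γ−1) = const with γ = 7/5.
T₂ = T₁ (V₁/V₂)^(γ−1) = 619 × (18.3/5.97)^0.4 = 619 × 1.565 = 968.9 K.
W_by = nCᵥ(T₁ − T₂) = (4.05)(20.79)(619 − 968.9) = -29455 J.

W ≈ -29500 J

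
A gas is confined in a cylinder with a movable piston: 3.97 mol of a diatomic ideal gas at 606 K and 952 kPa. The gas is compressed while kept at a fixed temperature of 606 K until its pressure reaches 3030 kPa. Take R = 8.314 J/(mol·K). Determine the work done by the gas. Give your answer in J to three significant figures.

Isothermal process: W = nRT ln(V₂/V₁) = nRT ln(P₁/P₂).
W = (3.97)(8.314)(606) × ln(952/3030)
  = 20002 × ln(0.3142) = 20002 × -1.158
W_by_gas = -23157 J.

W ≈ -23200 J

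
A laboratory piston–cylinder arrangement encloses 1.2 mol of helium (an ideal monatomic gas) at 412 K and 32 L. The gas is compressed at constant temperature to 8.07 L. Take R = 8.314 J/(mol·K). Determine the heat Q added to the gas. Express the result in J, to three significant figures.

Q ≈ -5660 J

Isothermal ⇒ ΔU = 0, so Q = W = nRT ln(V₂/V₁).
Q = (1.2)(8.314)(412) ln(8.07/32) = 4110 × -1.378 = -5662 J.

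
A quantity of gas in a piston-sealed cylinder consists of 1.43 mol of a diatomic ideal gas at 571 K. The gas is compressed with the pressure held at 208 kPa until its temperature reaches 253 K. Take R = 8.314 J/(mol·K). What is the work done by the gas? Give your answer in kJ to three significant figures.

Isobaric: W = P ΔV = nR ΔT.
W = (1.43)(8.314)(253 − 571) = -3781 J.

W ≈ -3.78 kJ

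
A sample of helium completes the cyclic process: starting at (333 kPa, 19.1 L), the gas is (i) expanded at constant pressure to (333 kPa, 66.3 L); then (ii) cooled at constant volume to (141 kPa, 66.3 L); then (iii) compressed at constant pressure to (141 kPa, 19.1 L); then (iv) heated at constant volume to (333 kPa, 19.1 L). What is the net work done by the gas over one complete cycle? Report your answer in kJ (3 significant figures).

W_net ≈ 9.06 kJ

Constant-volume legs do no work.
W(i) = (333)(66.3 − 19.1) = 15718 J; W(iii) = (141)(19.1 − 66.3) = -6655 J.
W_net = 15718 − 6655 = 9062 J (the clockwise enclosed area).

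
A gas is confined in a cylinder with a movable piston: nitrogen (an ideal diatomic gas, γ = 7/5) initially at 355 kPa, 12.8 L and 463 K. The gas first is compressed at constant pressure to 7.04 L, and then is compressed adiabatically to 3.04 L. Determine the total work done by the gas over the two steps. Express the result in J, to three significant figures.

Step 1 (isobaric): W = PΔV = (355 kPa)(7.04 − 12.8 L) = -2045 J.
After step 1: P = 355 kPa, V = 7.04 L, T = 254.6 K.
Step 2 (adiabatic): W = (P₁V₁ − P₂V₂)/(γ−1) = (2499 − 3497)/0.4 = -2494 J.
W_total = -2045 − 2494 = -4539 J.

W_total ≈ -4540 J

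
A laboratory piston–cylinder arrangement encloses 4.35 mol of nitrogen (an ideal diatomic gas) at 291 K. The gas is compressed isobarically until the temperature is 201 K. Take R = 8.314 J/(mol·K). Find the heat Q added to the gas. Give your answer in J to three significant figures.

Isobaric: W = nRΔT = (4.35)(8.314)(-90) = -3255 J.
ΔU = nCᵥΔT with Cᵥ = 5R/2: ΔU = (4.35)(20.79)(-90) = -8137 J.
Q = ΔU + W = -8137 − 3255 = -11392 J.

Q ≈ -11400 J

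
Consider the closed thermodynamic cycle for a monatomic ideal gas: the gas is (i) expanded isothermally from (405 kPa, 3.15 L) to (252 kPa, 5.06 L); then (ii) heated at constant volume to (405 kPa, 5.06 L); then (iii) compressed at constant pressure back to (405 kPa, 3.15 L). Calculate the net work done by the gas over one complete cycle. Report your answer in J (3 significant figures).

W_net ≈ -169 J

Leg (i): W = PᵢVᵢ ln(V_f/Vᵢ) = (1276) ln(5.06/3.15) = 604.7 J.
Leg (ii): W = 0.
Leg (iii): W = PΔV = (405)(3.15 − 5.06) = -773.5 J.
W_net = 604.7 − 773.5 = -168.9 J.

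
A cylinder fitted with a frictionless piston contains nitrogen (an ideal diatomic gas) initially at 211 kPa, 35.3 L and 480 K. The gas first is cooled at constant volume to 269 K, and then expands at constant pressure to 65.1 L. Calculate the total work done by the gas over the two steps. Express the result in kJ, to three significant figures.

Step 1 (isochoric): W = 0 (constant volume).
After step 1: P = 118.2 kPa (V unchanged).
Step 2 (isobaric): W = PΔV = (118.2 kPa)(65.1 − 35.3 L) = 3524 J.
W_total = 0 + 3524 = 3524 J.

W_total ≈ 3.52 kJ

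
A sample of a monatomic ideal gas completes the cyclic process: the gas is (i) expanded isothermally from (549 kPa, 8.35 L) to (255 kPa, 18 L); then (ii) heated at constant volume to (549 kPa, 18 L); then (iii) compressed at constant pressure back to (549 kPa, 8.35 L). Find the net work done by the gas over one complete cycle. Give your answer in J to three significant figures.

Leg (i): W = PᵢVᵢ ln(V_f/Vᵢ) = (4584) ln(18/8.35) = 3521 J.
Leg (ii): W = 0.
Leg (iii): W = PΔV = (549)(8.35 − 18) = -5298 J.
W_net = 3521 − 5298 = -1777 J.

W_net ≈ -1780 J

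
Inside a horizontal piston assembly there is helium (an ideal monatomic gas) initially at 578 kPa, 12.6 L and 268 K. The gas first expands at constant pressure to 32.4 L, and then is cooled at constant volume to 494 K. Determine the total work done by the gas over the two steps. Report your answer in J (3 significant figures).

Step 1 (isobaric): W = PΔV = (578 kPa)(32.4 − 12.6 L) = 11444 J.
Step 2 (isochoric): W = 0 (constant volume).
W_total = 11444 + 0 = 11444 J.

W_total ≈ 11400 J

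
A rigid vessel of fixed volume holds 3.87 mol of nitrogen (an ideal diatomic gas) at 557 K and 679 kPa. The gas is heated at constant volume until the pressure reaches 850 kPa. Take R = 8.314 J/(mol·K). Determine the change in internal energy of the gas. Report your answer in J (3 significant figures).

Constant volume ⇒ W = 0, so Q = ΔU = nCᵥΔT with Cᵥ = 5R/2 = 20.79 J/(mol·K).
At constant V, T₂/T₁ = P₂/P₁ ⇒ ΔT = T₁(P₂/P₁ − 1) = 557·(850/679 − 1) = 140.3 K.
ΔU = (3.87)(20.79)(140.3) = 11283 J.

ΔU ≈ 11300 J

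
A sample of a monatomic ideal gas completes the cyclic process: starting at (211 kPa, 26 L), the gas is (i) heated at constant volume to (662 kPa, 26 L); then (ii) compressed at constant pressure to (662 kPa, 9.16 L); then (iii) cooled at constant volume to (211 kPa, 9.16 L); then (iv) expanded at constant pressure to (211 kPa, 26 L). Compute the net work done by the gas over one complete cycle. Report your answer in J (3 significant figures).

Constant-volume legs do no work.
W(ii) = (662)(9.16 − 26) = -11148 J; W(iv) = (211)(26 − 9.16) = 3553 J.
W_net = -11148 + 3553 = -7595 J (the counter-clockwise enclosed area).

W_net ≈ -7590 J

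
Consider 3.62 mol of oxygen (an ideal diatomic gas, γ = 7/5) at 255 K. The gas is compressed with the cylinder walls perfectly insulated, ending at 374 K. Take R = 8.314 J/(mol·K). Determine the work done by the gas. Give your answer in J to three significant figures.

W ≈ -8950 J

Adiabatic ⇒ Q = 0, so W_by = −ΔU = nCᵥ(T₁ − T₂).
Cᵥ = 5R/2 = 20.79 J/(mol·K).
W = (3.62)(20.79)(255 − 374) = -8954 J.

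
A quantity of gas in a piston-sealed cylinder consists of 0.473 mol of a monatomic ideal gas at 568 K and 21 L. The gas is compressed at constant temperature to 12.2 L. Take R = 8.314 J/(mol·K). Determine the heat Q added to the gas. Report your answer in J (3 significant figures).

Isothermal ⇒ ΔU = 0, so Q = W = nRT ln(V₂/V₁).
Q = (0.473)(8.314)(568) ln(12.2/21) = 2234 × -0.5431 = -1213 J.

Q ≈ -1210 J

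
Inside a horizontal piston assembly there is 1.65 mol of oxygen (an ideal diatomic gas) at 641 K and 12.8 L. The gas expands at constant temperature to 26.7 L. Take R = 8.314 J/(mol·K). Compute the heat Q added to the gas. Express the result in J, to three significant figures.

Isothermal ⇒ ΔU = 0, so Q = W = nRT ln(V₂/V₁).
Q = (1.65)(8.314)(641) ln(26.7/12.8) = 8793 × 0.7352 = 6465 J.

Q ≈ 6460 J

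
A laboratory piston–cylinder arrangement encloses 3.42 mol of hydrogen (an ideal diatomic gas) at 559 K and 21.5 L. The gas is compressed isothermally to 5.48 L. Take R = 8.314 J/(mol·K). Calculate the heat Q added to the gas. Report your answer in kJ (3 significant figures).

Q ≈ -21.7 kJ

Isothermal ⇒ ΔU = 0, so Q = W = nRT ln(V₂/V₁).
Q = (3.42)(8.314)(559) ln(5.48/21.5) = 15895 × -1.367 = -21727 J.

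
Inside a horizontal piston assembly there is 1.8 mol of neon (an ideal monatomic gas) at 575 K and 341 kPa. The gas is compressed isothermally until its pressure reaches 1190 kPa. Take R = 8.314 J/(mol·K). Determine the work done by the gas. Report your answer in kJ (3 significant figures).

W ≈ -10.8 kJ

Isothermal process: W = nRT ln(V₂/V₁) = nRT ln(P₁/P₂).
W = (1.8)(8.314)(575) × ln(341/1190)
  = 8605 × ln(0.2866) = 8605 × -1.25
W_by_gas = -10755 J.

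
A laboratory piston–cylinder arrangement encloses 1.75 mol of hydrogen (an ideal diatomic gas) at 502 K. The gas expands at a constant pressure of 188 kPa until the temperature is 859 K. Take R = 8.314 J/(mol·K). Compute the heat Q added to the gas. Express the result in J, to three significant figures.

Isobaric: W = nRΔT = (1.75)(8.314)(357) = 5194 J.
ΔU = nCᵥΔT with Cᵥ = 5R/2: ΔU = (1.75)(20.79)(357) = 12985 J.
Q = ΔU + W = 12985 + 5194 = 18180 J.

Q ≈ 18200 J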